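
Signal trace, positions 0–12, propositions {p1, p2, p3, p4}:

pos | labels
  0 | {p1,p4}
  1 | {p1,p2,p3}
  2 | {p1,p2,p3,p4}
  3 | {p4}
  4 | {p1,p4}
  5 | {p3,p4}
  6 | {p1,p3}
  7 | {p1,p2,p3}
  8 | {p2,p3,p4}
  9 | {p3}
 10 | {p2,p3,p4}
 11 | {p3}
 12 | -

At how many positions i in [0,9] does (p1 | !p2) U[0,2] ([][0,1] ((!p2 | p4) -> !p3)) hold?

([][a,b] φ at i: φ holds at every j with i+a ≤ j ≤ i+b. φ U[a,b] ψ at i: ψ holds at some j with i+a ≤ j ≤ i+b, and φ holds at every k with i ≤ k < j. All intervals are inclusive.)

4

Evaluate at each i in [0,9]:
  i=0: ✓ (rhs at j=0)
  i=1: ✓ (rhs at j=3; lhs holds on [1,2])
  i=2: ✓ (rhs at j=3; lhs holds on [2,2])
  i=3: ✓ (rhs at j=3)
  i=4: ✗ (no rhs in [4,6])
  i=5: ✗ (no rhs in [5,7])
  i=6: ✗ (no rhs in [6,8])
  i=7: ✗ (no rhs in [7,9])
  i=8: ✗ (no rhs in [8,10])
  i=9: ✗ (no rhs in [9,11])
Positions where it holds: {0, 1, 2, 3} → 4.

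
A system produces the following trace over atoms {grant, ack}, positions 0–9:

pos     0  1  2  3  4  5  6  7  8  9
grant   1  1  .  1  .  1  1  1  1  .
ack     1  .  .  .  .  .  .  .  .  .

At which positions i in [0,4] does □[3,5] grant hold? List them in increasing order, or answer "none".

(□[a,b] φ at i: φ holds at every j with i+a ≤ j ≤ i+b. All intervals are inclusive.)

Evaluate at each i in [0,4]:
  i=0: ✗ (fails at j=4)
  i=1: ✗ (fails at j=4)
  i=2: ✓ (all of [5,7])
  i=3: ✓ (all of [6,8])
  i=4: ✗ (fails at j=9)

2, 3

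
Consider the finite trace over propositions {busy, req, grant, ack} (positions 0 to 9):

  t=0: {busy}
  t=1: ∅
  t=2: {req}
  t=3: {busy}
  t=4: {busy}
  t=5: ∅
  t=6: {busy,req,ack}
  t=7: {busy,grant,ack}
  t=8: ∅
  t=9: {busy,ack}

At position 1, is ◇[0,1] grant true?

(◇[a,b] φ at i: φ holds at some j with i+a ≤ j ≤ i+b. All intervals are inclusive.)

Does not hold

Check grant at each j in [1,2]:
  j=1: false
  j=2: false
No position in the window satisfies it → formula fails.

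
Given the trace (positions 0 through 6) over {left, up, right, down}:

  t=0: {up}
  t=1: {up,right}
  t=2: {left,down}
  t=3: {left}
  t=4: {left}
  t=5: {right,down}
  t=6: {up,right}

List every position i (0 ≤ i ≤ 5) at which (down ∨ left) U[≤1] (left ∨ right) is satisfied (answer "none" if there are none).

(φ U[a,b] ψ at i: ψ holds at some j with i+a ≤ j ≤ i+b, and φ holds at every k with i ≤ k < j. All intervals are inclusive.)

1, 2, 3, 4, 5

Evaluate at each i in [0,5]:
  i=0: ✗ (lhs fails at k=0 before rhs at j=1)
  i=1: ✓ (rhs at j=1)
  i=2: ✓ (rhs at j=2)
  i=3: ✓ (rhs at j=3)
  i=4: ✓ (rhs at j=4)
  i=5: ✓ (rhs at j=5)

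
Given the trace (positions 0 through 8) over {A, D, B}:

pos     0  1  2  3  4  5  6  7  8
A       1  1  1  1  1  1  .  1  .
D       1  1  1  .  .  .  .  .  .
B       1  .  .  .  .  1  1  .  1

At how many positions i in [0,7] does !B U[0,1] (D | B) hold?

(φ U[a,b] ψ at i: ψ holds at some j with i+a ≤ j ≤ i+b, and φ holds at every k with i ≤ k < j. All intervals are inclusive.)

Evaluate at each i in [0,7]:
  i=0: ✓ (rhs at j=0)
  i=1: ✓ (rhs at j=1)
  i=2: ✓ (rhs at j=2)
  i=3: ✗ (no rhs in [3,4])
  i=4: ✓ (rhs at j=5; lhs holds on [4,4])
  i=5: ✓ (rhs at j=5)
  i=6: ✓ (rhs at j=6)
  i=7: ✓ (rhs at j=8; lhs holds on [7,7])
Positions where it holds: {0, 1, 2, 4, 5, 6, 7} → 7.

7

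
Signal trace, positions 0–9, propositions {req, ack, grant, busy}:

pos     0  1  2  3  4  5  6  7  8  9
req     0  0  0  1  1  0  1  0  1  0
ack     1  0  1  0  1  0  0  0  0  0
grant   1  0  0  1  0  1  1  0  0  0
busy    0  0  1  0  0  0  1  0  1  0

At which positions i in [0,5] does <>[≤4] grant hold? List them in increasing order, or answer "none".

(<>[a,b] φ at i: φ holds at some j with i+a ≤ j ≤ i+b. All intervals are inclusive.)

Evaluate at each i in [0,5]:
  i=0: ✓ (witness j=0)
  i=1: ✓ (witness j=3)
  i=2: ✓ (witness j=3)
  i=3: ✓ (witness j=3)
  i=4: ✓ (witness j=5)
  i=5: ✓ (witness j=5)

0, 1, 2, 3, 4, 5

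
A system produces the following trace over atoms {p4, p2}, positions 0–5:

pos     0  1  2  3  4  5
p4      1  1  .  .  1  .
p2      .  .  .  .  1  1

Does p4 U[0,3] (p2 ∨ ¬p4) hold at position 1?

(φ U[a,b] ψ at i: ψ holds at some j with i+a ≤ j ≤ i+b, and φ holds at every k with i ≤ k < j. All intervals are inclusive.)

Holds

Need some j in [1,4] with (p2 ∨ ¬p4), and p4 at every k in [1,j-1].
  j=1: (p2 ∨ ¬p4) false.
  j=2: (p2 ∨ ¬p4) holds; p4 holds at every k in [1,1] → satisfied.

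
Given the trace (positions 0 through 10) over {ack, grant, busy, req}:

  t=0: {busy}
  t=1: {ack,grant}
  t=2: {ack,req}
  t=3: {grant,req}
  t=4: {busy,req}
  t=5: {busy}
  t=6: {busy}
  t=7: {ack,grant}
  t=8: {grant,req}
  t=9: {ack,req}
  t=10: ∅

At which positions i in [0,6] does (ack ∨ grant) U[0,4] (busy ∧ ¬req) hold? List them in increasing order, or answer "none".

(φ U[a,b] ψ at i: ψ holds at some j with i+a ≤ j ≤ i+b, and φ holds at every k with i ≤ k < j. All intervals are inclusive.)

Evaluate at each i in [0,6]:
  i=0: ✓ (rhs at j=0)
  i=1: ✗ (lhs fails at k=4 before rhs at j=5)
  i=2: ✗ (lhs fails at k=4 before rhs at j=5)
  i=3: ✗ (lhs fails at k=4 before rhs at j=5)
  i=4: ✗ (lhs fails at k=4 before rhs at j=5)
  i=5: ✓ (rhs at j=5)
  i=6: ✓ (rhs at j=6)

0, 5, 6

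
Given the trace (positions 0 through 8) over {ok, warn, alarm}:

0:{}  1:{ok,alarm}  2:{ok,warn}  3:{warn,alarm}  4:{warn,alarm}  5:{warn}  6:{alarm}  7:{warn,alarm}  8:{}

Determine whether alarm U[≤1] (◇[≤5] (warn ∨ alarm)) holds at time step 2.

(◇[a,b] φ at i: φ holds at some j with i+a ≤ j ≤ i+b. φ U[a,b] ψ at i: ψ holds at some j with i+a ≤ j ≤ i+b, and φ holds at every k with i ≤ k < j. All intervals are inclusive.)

True

Need some j in [2,3] with ◇[≤5] (warn ∨ alarm), and alarm at every k in [2,j-1].
  j=2: ◇[≤5] (warn ∨ alarm) holds; no prefix to check → satisfied.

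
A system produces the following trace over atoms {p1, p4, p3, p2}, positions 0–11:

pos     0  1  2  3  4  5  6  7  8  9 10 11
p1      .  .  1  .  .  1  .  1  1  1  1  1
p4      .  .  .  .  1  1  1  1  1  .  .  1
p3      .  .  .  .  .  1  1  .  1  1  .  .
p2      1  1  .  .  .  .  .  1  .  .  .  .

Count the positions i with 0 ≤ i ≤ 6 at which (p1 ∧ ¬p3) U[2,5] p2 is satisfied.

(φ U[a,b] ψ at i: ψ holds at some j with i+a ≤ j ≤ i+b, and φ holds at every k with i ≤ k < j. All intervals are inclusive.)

0

Evaluate at each i in [0,6]:
  i=0: ✗ (no rhs in [2,5])
  i=1: ✗ (no rhs in [3,6])
  i=2: ✗ (lhs fails at k=3 before rhs at j=7)
  i=3: ✗ (lhs fails at k=3 before rhs at j=7)
  i=4: ✗ (lhs fails at k=4 before rhs at j=7)
  i=5: ✗ (lhs fails at k=5 before rhs at j=7)
  i=6: ✗ (no rhs in [8,11])
Positions where it holds: {} → 0.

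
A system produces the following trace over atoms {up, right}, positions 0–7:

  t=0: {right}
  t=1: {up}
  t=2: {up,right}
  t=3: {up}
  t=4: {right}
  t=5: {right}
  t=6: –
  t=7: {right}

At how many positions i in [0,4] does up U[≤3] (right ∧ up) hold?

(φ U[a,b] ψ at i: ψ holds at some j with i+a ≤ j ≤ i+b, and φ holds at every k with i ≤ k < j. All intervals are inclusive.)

2

Evaluate at each i in [0,4]:
  i=0: ✗ (lhs fails at k=0 before rhs at j=2)
  i=1: ✓ (rhs at j=2; lhs holds on [1,1])
  i=2: ✓ (rhs at j=2)
  i=3: ✗ (no rhs in [3,6])
  i=4: ✗ (no rhs in [4,7])
Positions where it holds: {1, 2} → 2.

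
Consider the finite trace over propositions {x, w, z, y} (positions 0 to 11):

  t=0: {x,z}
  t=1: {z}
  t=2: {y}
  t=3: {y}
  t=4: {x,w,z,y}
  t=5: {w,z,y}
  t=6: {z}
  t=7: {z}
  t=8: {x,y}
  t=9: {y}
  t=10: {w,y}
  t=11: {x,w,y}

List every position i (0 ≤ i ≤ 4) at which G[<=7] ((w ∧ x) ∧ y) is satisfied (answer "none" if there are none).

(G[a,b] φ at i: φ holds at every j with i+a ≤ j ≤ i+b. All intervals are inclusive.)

none

Evaluate at each i in [0,4]:
  i=0: ✗ (fails at j=0)
  i=1: ✗ (fails at j=1)
  i=2: ✗ (fails at j=2)
  i=3: ✗ (fails at j=3)
  i=4: ✗ (fails at j=5)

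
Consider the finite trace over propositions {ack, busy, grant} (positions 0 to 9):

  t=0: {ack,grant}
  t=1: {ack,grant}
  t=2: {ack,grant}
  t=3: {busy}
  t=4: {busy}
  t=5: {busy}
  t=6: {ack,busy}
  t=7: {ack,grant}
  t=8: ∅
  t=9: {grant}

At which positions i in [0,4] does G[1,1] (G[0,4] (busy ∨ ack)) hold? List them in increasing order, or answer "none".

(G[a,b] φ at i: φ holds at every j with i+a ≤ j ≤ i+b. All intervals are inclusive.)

0, 1, 2

Evaluate at each i in [0,4]:
  i=0: ✓ (all of [1,1])
  i=1: ✓ (all of [2,2])
  i=2: ✓ (all of [3,3])
  i=3: ✗ (fails at j=4)
  i=4: ✗ (fails at j=5)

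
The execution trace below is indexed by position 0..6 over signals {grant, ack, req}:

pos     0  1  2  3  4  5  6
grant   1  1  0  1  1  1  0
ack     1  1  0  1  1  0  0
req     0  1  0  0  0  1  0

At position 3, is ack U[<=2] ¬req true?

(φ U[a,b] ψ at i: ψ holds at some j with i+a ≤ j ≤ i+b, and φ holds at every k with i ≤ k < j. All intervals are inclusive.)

Need some j in [3,5] with ¬req, and ack at every k in [3,j-1].
  j=3: ¬req holds; no prefix to check → satisfied.

Yes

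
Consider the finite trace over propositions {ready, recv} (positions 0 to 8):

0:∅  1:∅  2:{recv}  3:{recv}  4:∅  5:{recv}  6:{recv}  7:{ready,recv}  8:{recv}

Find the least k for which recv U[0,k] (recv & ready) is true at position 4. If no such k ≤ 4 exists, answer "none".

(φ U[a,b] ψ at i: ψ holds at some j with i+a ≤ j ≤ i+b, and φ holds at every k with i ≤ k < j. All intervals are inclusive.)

Need earliest j ≥ 4 with (recv & ready), and recv at every k in [4,j-1].
  j=4: rhs fails.
  j=5: rhs fails.
  j=6: rhs fails.
  j=7: rhs holds but lhs fails at k=4.
  j=8: rhs fails.
No witness within the range → none.

none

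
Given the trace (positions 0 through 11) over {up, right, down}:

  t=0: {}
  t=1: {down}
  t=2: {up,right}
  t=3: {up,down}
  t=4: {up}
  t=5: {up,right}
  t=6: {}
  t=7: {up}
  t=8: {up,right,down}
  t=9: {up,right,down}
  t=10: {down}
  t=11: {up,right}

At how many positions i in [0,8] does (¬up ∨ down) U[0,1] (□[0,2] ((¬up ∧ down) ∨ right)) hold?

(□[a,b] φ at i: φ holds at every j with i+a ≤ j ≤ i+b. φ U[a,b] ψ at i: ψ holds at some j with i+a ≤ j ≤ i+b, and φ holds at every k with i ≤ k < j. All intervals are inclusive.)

1

Evaluate at each i in [0,8]:
  i=0: ✗ (no rhs in [0,1])
  i=1: ✗ (no rhs in [1,2])
  i=2: ✗ (no rhs in [2,3])
  i=3: ✗ (no rhs in [3,4])
  i=4: ✗ (no rhs in [4,5])
  i=5: ✗ (no rhs in [5,6])
  i=6: ✗ (no rhs in [6,7])
  i=7: ✗ (lhs fails at k=7 before rhs at j=8)
  i=8: ✓ (rhs at j=8)
Positions where it holds: {8} → 1.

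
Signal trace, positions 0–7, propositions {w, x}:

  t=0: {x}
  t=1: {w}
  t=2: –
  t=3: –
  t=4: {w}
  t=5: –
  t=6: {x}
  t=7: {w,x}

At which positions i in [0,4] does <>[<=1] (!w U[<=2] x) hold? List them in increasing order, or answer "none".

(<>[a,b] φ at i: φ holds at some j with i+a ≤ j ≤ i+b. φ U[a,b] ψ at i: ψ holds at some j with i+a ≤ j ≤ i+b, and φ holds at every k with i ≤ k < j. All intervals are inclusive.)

Evaluate at each i in [0,4]:
  i=0: ✓ (witness j=0)
  i=1: ✗ (none in [1,2])
  i=2: ✗ (none in [2,3])
  i=3: ✗ (none in [3,4])
  i=4: ✓ (witness j=5)

0, 4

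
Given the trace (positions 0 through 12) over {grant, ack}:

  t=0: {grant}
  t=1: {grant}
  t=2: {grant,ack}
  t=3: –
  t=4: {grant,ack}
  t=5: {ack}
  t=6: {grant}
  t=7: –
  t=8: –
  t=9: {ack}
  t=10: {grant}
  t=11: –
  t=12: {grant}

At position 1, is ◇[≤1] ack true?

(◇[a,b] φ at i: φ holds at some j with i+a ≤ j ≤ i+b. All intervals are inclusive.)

Yes

Check ack at each j in [1,2]:
  j=1: false
  j=2: true
Found at j=2 → formula holds.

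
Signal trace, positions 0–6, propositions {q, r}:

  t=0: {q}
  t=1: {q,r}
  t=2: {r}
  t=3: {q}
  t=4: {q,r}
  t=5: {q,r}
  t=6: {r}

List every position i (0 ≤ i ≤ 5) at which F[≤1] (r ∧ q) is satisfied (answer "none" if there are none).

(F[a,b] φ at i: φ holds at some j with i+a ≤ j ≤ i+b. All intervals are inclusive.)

Evaluate at each i in [0,5]:
  i=0: ✓ (witness j=1)
  i=1: ✓ (witness j=1)
  i=2: ✗ (none in [2,3])
  i=3: ✓ (witness j=4)
  i=4: ✓ (witness j=4)
  i=5: ✓ (witness j=5)

0, 1, 3, 4, 5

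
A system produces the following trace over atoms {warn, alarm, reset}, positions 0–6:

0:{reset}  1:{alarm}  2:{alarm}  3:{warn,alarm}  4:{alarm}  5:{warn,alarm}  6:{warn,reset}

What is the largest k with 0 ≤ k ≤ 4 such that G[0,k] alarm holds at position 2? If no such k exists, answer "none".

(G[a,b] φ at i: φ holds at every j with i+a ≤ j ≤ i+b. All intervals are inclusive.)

3

alarm must hold from j=2 onward; find where it first fails.
  j=2: holds
  j=3: holds
  j=4: holds
  j=5: holds
  j=6: fails
Holds on [2,5], so largest k = 3.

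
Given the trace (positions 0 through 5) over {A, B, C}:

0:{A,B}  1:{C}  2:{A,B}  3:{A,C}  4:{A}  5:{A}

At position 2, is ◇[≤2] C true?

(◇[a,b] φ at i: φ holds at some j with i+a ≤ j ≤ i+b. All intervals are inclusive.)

Check C at each j in [2,4]:
  j=2: false
  j=3: true
  j=4: false
Found at j=3 → formula holds.

Yes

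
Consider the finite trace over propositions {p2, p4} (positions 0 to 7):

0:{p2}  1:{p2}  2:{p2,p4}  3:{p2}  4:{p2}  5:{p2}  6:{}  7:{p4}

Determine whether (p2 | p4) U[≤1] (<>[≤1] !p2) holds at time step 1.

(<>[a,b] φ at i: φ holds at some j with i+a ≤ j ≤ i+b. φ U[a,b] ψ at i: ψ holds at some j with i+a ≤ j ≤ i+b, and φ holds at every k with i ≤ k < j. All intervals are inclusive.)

Need some j in [1,2] with <>[≤1] !p2, and (p2 | p4) at every k in [1,j-1].
  j=1: <>[≤1] !p2 — fails (none in [1,2]).
  j=2: <>[≤1] !p2 — fails (none in [2,3]).
No j in the window works → until fails.

No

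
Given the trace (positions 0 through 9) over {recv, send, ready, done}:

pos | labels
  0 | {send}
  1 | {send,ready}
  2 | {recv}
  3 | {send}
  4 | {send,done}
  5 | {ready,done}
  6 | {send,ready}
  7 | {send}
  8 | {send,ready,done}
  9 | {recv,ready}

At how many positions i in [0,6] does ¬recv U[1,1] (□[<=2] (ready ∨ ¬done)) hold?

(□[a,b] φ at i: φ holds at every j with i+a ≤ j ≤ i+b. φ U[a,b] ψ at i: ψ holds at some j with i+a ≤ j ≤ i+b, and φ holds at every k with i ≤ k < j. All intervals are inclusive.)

Evaluate at each i in [0,6]:
  i=0: ✓ (rhs at j=1; lhs holds on [0,0])
  i=1: ✗ (no rhs in [2,2])
  i=2: ✗ (no rhs in [3,3])
  i=3: ✗ (no rhs in [4,4])
  i=4: ✓ (rhs at j=5; lhs holds on [4,4])
  i=5: ✓ (rhs at j=6; lhs holds on [5,5])
  i=6: ✓ (rhs at j=7; lhs holds on [6,6])
Positions where it holds: {0, 4, 5, 6} → 4.

4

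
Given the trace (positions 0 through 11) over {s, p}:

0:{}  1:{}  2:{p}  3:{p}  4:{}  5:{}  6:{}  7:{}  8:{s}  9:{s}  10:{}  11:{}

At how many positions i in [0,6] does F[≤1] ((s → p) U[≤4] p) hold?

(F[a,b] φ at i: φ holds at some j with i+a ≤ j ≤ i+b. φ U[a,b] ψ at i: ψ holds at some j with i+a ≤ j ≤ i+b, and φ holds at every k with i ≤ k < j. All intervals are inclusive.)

4

Evaluate at each i in [0,6]:
  i=0: ✓ (witness j=0)
  i=1: ✓ (witness j=1)
  i=2: ✓ (witness j=2)
  i=3: ✓ (witness j=3)
  i=4: ✗ (none in [4,5])
  i=5: ✗ (none in [5,6])
  i=6: ✗ (none in [6,7])
Positions where it holds: {0, 1, 2, 3} → 4.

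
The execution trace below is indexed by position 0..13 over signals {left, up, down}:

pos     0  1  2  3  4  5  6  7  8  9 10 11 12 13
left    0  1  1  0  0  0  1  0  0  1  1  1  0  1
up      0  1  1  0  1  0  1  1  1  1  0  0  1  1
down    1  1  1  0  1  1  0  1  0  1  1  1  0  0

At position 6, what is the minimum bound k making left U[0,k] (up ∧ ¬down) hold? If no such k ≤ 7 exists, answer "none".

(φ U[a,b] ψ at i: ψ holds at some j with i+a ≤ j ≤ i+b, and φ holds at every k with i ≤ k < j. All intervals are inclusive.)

0

Need earliest j ≥ 6 with (up ∧ ¬down), and left at every k in [6,j-1].
  j=6: rhs holds (empty prefix). k = 0.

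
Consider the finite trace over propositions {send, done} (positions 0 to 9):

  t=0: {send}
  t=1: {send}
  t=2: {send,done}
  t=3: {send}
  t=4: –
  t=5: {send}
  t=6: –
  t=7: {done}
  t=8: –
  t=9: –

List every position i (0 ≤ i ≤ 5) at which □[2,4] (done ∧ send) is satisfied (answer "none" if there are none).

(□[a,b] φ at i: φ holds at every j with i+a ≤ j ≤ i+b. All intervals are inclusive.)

none

Evaluate at each i in [0,5]:
  i=0: ✗ (fails at j=3)
  i=1: ✗ (fails at j=3)
  i=2: ✗ (fails at j=4)
  i=3: ✗ (fails at j=5)
  i=4: ✗ (fails at j=6)
  i=5: ✗ (fails at j=7)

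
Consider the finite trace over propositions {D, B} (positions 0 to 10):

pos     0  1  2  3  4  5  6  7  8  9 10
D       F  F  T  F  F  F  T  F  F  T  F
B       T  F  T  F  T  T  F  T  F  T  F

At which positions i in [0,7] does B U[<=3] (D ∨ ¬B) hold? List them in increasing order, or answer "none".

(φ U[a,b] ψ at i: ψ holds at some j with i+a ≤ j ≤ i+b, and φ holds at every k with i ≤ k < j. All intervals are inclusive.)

0, 1, 2, 3, 4, 5, 6, 7

Evaluate at each i in [0,7]:
  i=0: ✓ (rhs at j=1; lhs holds on [0,0])
  i=1: ✓ (rhs at j=1)
  i=2: ✓ (rhs at j=2)
  i=3: ✓ (rhs at j=3)
  i=4: ✓ (rhs at j=6; lhs holds on [4,5])
  i=5: ✓ (rhs at j=6; lhs holds on [5,5])
  i=6: ✓ (rhs at j=6)
  i=7: ✓ (rhs at j=8; lhs holds on [7,7])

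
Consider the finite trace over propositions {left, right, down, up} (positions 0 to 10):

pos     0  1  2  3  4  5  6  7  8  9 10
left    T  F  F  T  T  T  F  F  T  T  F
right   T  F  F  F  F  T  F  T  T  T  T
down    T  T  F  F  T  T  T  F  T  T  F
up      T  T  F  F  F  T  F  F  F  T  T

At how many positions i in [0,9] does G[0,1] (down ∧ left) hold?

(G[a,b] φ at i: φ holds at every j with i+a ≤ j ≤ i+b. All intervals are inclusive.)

Evaluate at each i in [0,9]:
  i=0: ✗ (fails at j=1)
  i=1: ✗ (fails at j=1)
  i=2: ✗ (fails at j=2)
  i=3: ✗ (fails at j=3)
  i=4: ✓ (all of [4,5])
  i=5: ✗ (fails at j=6)
  i=6: ✗ (fails at j=6)
  i=7: ✗ (fails at j=7)
  i=8: ✓ (all of [8,9])
  i=9: ✗ (fails at j=10)
Positions where it holds: {4, 8} → 2.

2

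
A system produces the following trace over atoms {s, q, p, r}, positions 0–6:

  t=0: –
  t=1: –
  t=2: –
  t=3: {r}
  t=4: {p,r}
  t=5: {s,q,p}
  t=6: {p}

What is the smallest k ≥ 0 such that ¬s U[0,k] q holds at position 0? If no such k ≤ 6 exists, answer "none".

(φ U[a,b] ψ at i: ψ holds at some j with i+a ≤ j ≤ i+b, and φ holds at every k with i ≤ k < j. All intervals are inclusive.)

Need earliest j ≥ 0 with q, and ¬s at every k in [0,j-1].
  j=0: rhs fails.
  j=1: rhs fails.
  j=2: rhs fails.
  j=3: rhs fails.
  j=4: rhs fails.
  j=5: rhs holds; lhs holds on [0,4]. k = 5.

5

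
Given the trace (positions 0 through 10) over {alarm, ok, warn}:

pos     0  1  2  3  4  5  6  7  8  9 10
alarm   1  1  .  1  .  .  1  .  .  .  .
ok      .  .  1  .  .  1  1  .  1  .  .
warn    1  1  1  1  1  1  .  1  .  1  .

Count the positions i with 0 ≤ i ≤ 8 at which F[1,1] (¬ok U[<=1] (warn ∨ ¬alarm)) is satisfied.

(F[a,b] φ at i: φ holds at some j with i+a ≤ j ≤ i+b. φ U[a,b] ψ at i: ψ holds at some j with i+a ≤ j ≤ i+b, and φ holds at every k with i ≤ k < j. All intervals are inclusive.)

Evaluate at each i in [0,8]:
  i=0: ✓ (witness j=1)
  i=1: ✓ (witness j=2)
  i=2: ✓ (witness j=3)
  i=3: ✓ (witness j=4)
  i=4: ✓ (witness j=5)
  i=5: ✗ (none in [6,6])
  i=6: ✓ (witness j=7)
  i=7: ✓ (witness j=8)
  i=8: ✓ (witness j=9)
Positions where it holds: {0, 1, 2, 3, 4, 6, 7, 8} → 8.

8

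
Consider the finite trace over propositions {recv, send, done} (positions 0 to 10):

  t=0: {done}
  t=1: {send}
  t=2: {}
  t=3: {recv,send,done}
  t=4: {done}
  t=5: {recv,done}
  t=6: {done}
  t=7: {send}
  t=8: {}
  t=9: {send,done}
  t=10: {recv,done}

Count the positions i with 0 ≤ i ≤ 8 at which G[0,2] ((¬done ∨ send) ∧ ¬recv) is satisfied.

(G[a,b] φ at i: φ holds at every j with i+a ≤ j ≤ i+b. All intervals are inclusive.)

1

Evaluate at each i in [0,8]:
  i=0: ✗ (fails at j=0)
  i=1: ✗ (fails at j=3)
  i=2: ✗ (fails at j=3)
  i=3: ✗ (fails at j=3)
  i=4: ✗ (fails at j=4)
  i=5: ✗ (fails at j=5)
  i=6: ✗ (fails at j=6)
  i=7: ✓ (all of [7,9])
  i=8: ✗ (fails at j=10)
Positions where it holds: {7} → 1.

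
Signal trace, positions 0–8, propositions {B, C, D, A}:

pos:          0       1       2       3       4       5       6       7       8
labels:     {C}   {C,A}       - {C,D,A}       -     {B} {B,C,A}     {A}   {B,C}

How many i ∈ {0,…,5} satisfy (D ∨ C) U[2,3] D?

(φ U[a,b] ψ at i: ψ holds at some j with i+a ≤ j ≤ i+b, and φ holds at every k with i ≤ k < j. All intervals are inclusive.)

Evaluate at each i in [0,5]:
  i=0: ✗ (lhs fails at k=2 before rhs at j=3)
  i=1: ✗ (lhs fails at k=2 before rhs at j=3)
  i=2: ✗ (no rhs in [4,5])
  i=3: ✗ (no rhs in [5,6])
  i=4: ✗ (no rhs in [6,7])
  i=5: ✗ (no rhs in [7,8])
Positions where it holds: {} → 0.

0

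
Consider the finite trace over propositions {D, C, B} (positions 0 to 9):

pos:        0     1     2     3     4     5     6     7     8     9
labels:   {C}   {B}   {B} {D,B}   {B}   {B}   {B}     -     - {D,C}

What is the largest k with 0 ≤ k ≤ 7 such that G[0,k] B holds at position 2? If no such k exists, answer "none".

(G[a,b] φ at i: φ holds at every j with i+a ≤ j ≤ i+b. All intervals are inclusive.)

4

B must hold from j=2 onward; find where it first fails.
  j=2: holds
  j=3: holds
  j=4: holds
  j=5: holds
  j=6: holds
  j=7: fails
Holds on [2,6], so largest k = 4.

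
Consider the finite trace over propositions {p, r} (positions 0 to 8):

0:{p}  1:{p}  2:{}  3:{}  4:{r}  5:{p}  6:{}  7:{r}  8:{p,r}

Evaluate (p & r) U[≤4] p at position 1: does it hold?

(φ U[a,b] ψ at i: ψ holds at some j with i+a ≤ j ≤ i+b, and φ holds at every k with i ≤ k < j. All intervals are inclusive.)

Need some j in [1,5] with p, and (p & r) at every k in [1,j-1].
  j=1: p holds; no prefix to check → satisfied.

Holds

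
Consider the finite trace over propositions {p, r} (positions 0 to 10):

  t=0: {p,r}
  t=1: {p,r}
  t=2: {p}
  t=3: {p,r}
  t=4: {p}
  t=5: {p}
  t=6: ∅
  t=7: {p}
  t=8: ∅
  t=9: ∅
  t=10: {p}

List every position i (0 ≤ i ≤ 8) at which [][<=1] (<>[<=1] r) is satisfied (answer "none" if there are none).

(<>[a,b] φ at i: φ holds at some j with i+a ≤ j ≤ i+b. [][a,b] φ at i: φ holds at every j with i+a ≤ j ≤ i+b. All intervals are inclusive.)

Evaluate at each i in [0,8]:
  i=0: ✓ (all of [0,1])
  i=1: ✓ (all of [1,2])
  i=2: ✓ (all of [2,3])
  i=3: ✗ (fails at j=4)
  i=4: ✗ (fails at j=4)
  i=5: ✗ (fails at j=5)
  i=6: ✗ (fails at j=6)
  i=7: ✗ (fails at j=7)
  i=8: ✗ (fails at j=8)

0, 1, 2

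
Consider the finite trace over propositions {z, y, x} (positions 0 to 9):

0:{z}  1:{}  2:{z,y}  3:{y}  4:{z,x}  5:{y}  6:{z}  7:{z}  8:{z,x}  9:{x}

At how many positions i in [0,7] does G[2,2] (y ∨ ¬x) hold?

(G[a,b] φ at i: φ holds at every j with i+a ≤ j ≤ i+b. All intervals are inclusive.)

5

Evaluate at each i in [0,7]:
  i=0: ✓ (all of [2,2])
  i=1: ✓ (all of [3,3])
  i=2: ✗ (fails at j=4)
  i=3: ✓ (all of [5,5])
  i=4: ✓ (all of [6,6])
  i=5: ✓ (all of [7,7])
  i=6: ✗ (fails at j=8)
  i=7: ✗ (fails at j=9)
Positions where it holds: {0, 1, 3, 4, 5} → 5.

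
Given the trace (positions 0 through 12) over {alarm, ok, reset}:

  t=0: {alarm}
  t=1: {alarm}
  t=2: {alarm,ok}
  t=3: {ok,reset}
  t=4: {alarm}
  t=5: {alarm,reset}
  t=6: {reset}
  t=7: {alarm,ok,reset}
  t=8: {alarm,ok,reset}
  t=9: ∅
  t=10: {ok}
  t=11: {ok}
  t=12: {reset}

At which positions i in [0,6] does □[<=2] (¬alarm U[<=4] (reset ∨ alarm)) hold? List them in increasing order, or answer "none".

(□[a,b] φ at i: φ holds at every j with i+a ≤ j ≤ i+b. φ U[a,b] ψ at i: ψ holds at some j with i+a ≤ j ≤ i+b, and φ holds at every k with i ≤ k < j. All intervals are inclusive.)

Evaluate at each i in [0,6]:
  i=0: ✓ (all of [0,2])
  i=1: ✓ (all of [1,3])
  i=2: ✓ (all of [2,4])
  i=3: ✓ (all of [3,5])
  i=4: ✓ (all of [4,6])
  i=5: ✓ (all of [5,7])
  i=6: ✓ (all of [6,8])

0, 1, 2, 3, 4, 5, 6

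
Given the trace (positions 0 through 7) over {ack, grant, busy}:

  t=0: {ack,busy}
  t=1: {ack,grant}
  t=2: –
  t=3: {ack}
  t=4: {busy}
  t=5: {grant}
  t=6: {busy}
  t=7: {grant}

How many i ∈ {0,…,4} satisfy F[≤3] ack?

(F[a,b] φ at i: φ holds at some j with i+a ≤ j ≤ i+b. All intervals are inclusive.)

Evaluate at each i in [0,4]:
  i=0: ✓ (witness j=0)
  i=1: ✓ (witness j=1)
  i=2: ✓ (witness j=3)
  i=3: ✓ (witness j=3)
  i=4: ✗ (none in [4,7])
Positions where it holds: {0, 1, 2, 3} → 4.

4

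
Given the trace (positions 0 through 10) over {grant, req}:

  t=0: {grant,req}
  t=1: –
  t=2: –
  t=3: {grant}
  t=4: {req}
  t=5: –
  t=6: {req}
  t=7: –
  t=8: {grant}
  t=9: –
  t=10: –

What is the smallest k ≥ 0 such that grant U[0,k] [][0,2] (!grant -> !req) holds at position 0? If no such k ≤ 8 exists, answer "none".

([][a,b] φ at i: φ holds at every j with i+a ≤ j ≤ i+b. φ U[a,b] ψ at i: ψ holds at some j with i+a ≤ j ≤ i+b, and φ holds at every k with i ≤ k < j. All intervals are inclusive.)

Need earliest j ≥ 0 with [][0,2] (!grant -> !req), and grant at every k in [0,j-1].
  j=0: rhs holds (empty prefix). k = 0.

0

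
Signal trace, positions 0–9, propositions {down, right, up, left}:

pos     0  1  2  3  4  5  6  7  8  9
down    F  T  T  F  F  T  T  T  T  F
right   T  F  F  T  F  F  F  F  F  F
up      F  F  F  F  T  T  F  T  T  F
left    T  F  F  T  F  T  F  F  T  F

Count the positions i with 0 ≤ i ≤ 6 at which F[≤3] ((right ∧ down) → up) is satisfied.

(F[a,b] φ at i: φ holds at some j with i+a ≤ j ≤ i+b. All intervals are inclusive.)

7

Evaluate at each i in [0,6]:
  i=0: ✓ (witness j=0)
  i=1: ✓ (witness j=1)
  i=2: ✓ (witness j=2)
  i=3: ✓ (witness j=3)
  i=4: ✓ (witness j=4)
  i=5: ✓ (witness j=5)
  i=6: ✓ (witness j=6)
Positions where it holds: {0, 1, 2, 3, 4, 5, 6} → 7.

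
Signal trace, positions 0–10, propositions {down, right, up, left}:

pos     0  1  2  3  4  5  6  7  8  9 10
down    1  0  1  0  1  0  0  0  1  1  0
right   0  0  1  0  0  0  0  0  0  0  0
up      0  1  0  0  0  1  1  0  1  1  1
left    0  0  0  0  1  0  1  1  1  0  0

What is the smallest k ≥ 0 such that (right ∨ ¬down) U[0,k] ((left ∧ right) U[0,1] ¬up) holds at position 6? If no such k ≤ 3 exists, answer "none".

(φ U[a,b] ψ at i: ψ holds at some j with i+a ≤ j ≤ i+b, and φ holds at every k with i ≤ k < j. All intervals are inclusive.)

Need earliest j ≥ 6 with ((left ∧ right) U[0,1] ¬up), and (right ∨ ¬down) at every k in [6,j-1].
  j=6: rhs fails.
  j=7: rhs holds; lhs holds on [6,6]. k = 1.

1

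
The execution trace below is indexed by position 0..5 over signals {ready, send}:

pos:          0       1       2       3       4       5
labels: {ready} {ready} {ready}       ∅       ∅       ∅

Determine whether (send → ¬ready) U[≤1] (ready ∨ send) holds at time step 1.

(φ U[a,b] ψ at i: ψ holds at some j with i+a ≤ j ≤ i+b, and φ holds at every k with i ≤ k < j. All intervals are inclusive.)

Need some j in [1,2] with (ready ∨ send), and (send → ¬ready) at every k in [1,j-1].
  j=1: (ready ∨ send) holds; no prefix to check → satisfied.

True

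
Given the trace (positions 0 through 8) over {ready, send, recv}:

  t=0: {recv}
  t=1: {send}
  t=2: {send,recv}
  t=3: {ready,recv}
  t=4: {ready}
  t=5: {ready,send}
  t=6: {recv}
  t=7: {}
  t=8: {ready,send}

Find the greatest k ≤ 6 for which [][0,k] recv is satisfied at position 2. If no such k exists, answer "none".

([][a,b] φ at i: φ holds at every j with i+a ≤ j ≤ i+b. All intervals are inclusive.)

1

recv must hold from j=2 onward; find where it first fails.
  j=2: holds
  j=3: holds
  j=4: fails
Holds on [2,3], so largest k = 1.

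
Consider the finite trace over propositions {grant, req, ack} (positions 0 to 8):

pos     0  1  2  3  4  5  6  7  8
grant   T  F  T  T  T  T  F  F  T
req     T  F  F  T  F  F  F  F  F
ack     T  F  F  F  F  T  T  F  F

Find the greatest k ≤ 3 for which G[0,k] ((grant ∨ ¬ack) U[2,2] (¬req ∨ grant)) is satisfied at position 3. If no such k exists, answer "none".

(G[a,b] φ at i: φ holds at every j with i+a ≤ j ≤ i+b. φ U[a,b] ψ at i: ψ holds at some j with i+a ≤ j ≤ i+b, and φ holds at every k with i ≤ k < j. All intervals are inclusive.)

1

((grant ∨ ¬ack) U[2,2] (¬req ∨ grant)) must hold from j=3 onward; find where it first fails.
  j=3: holds
  j=4: holds
  j=5: fails
Holds on [3,4], so largest k = 1.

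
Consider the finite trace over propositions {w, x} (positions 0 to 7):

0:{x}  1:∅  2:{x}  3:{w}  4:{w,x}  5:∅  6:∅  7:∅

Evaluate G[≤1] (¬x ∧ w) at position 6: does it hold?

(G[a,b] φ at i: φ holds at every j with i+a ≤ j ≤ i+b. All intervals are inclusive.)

Check (¬x ∧ w) at every j in [6,7]:
  j=6: false
  j=7: false
Fails at j=6 → formula fails.

No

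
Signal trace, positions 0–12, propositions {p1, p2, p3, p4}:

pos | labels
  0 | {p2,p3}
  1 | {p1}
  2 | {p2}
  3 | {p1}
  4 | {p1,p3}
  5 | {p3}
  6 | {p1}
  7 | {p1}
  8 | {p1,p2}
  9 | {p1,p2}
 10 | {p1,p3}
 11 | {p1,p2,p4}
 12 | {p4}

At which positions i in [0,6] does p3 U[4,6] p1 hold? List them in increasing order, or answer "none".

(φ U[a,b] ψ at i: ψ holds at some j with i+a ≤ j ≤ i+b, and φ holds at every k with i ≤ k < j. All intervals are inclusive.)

Evaluate at each i in [0,6]:
  i=0: ✗ (lhs fails at k=1 before rhs at j=4)
  i=1: ✗ (lhs fails at k=1 before rhs at j=6)
  i=2: ✗ (lhs fails at k=2 before rhs at j=6)
  i=3: ✗ (lhs fails at k=3 before rhs at j=7)
  i=4: ✗ (lhs fails at k=6 before rhs at j=8)
  i=5: ✗ (lhs fails at k=6 before rhs at j=9)
  i=6: ✗ (lhs fails at k=6 before rhs at j=10)

none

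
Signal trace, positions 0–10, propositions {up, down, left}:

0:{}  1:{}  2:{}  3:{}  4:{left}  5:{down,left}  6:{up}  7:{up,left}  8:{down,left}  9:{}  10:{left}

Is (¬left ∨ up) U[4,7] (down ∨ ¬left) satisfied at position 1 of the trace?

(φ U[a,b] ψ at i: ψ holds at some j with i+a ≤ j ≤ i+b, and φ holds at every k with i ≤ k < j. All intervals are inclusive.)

Need some j in [5,8] with (down ∨ ¬left), and (¬left ∨ up) at every k in [1,j-1].
  j=5: (down ∨ ¬left) holds, but (¬left ∨ up) fails at k=4 → not this j.
  j=6: (down ∨ ¬left) holds, but (¬left ∨ up) fails at k=4 → not this j.
  j=7: (down ∨ ¬left) false.
  j=8: (down ∨ ¬left) holds, but (¬left ∨ up) fails at k=4 → not this j.
No j in the window works → until fails.

Does not hold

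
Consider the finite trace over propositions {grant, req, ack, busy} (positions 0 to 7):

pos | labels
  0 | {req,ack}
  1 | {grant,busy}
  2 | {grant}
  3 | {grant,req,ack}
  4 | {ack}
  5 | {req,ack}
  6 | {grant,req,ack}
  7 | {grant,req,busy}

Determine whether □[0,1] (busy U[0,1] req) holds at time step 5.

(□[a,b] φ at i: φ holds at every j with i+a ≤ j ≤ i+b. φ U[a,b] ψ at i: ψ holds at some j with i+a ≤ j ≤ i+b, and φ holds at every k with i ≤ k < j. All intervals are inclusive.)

Check (busy U[0,1] req) at every j in [5,6]:
  j=5: holds
  j=6: holds
All positions satisfy it → formula holds.

Yes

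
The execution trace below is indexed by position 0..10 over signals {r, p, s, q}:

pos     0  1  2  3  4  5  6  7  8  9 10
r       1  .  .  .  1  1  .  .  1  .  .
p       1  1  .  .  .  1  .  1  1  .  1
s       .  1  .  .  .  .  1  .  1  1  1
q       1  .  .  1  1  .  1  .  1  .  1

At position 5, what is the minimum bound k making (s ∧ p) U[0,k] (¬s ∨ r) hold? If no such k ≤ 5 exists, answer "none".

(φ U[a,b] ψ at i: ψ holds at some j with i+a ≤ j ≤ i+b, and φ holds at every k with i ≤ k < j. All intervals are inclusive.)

0

Need earliest j ≥ 5 with (¬s ∨ r), and (s ∧ p) at every k in [5,j-1].
  j=5: rhs holds (empty prefix). k = 0.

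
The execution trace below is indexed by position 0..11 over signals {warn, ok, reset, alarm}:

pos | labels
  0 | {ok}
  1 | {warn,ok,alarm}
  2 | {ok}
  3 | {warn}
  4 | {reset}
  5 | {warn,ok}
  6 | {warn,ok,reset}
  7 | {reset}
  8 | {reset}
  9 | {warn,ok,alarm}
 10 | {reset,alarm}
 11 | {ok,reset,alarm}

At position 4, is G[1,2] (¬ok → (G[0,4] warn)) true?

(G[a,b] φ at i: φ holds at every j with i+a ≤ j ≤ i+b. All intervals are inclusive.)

Holds

Check (¬ok → (G[0,4] warn)) at every j in [5,6]:
  j=5: antecedent false → ✓
  j=6: antecedent false → ✓
All positions satisfy it → formula holds.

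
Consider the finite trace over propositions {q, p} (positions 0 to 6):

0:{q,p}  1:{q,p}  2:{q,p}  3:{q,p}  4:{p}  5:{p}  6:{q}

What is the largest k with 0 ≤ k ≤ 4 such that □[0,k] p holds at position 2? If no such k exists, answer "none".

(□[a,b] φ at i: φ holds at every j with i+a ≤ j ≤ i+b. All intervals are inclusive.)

3

p must hold from j=2 onward; find where it first fails.
  j=2: holds
  j=3: holds
  j=4: holds
  j=5: holds
  j=6: fails
Holds on [2,5], so largest k = 3.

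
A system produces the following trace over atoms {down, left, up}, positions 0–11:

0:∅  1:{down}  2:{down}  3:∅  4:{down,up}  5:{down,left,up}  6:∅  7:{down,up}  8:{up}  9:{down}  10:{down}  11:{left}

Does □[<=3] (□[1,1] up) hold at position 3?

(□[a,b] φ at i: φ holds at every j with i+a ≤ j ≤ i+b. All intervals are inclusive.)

No

Check □[1,1] up at every j in [3,6]:
  j=3: holds on [4,4]
  j=4: holds on [5,5]
  j=5: fails at 6
  j=6: holds on [7,7]
Fails at j=5 → formula fails.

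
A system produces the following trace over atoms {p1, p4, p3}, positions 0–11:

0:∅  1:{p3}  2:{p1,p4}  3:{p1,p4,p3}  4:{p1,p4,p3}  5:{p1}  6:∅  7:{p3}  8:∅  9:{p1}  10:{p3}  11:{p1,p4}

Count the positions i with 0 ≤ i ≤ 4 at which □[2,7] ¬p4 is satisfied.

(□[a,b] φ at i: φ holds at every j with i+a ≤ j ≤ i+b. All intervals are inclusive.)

1

Evaluate at each i in [0,4]:
  i=0: ✗ (fails at j=2)
  i=1: ✗ (fails at j=3)
  i=2: ✗ (fails at j=4)
  i=3: ✓ (all of [5,10])
  i=4: ✗ (fails at j=11)
Positions where it holds: {3} → 1.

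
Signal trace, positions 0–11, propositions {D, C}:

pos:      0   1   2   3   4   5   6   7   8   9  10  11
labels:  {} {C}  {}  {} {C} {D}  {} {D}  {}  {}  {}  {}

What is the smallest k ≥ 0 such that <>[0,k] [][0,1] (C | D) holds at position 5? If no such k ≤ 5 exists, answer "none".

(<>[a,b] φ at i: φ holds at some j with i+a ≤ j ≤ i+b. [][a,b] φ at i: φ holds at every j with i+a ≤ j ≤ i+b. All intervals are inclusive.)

Scan j = 5,6,… for [][0,1] (C | D):
  j=5: fails
  j=6: fails
  j=7: fails
  j=8: fails
  j=9: fails
  j=10: fails
No j in [5,10] satisfies it → none.

none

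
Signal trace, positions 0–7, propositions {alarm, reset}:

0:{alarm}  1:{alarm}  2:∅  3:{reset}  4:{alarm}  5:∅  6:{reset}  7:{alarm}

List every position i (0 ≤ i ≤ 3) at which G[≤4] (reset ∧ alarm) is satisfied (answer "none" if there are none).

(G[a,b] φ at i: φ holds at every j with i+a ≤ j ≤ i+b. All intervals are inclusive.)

Evaluate at each i in [0,3]:
  i=0: ✗ (fails at j=0)
  i=1: ✗ (fails at j=1)
  i=2: ✗ (fails at j=2)
  i=3: ✗ (fails at j=3)

none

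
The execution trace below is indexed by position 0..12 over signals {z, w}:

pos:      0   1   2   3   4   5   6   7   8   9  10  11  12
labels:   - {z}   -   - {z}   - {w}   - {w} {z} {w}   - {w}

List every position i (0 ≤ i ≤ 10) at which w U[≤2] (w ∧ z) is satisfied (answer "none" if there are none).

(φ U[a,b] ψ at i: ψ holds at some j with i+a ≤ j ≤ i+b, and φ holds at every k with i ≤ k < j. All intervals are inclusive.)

Evaluate at each i in [0,10]:
  i=0: ✗ (no rhs in [0,2])
  i=1: ✗ (no rhs in [1,3])
  i=2: ✗ (no rhs in [2,4])
  i=3: ✗ (no rhs in [3,5])
  i=4: ✗ (no rhs in [4,6])
  i=5: ✗ (no rhs in [5,7])
  i=6: ✗ (no rhs in [6,8])
  i=7: ✗ (no rhs in [7,9])
  i=8: ✗ (no rhs in [8,10])
  i=9: ✗ (no rhs in [9,11])
  i=10: ✗ (no rhs in [10,12])

none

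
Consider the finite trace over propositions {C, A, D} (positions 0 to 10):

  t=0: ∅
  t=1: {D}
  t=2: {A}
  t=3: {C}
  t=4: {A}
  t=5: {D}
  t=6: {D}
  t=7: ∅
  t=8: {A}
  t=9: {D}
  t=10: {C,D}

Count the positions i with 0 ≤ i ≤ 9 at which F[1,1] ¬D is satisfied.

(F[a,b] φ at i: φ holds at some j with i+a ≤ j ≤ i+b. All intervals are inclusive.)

Evaluate at each i in [0,9]:
  i=0: ✗ (none in [1,1])
  i=1: ✓ (witness j=2)
  i=2: ✓ (witness j=3)
  i=3: ✓ (witness j=4)
  i=4: ✗ (none in [5,5])
  i=5: ✗ (none in [6,6])
  i=6: ✓ (witness j=7)
  i=7: ✓ (witness j=8)
  i=8: ✗ (none in [9,9])
  i=9: ✗ (none in [10,10])
Positions where it holds: {1, 2, 3, 6, 7} → 5.

5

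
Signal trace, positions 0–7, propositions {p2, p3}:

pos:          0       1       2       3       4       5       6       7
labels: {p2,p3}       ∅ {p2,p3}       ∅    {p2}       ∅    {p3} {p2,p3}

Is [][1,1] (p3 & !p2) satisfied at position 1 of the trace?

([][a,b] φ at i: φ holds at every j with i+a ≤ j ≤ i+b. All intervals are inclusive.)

False

Check (p3 & !p2) at every j in [2,2]:
  j=2: false
Fails at j=2 → formula fails.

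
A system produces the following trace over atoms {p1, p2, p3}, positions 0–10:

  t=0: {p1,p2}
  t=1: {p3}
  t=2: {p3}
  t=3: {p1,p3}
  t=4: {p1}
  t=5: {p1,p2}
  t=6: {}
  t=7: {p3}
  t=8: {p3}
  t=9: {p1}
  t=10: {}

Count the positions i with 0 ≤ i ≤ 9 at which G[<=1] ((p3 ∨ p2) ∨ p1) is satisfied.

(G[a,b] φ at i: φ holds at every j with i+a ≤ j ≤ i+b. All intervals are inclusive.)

Evaluate at each i in [0,9]:
  i=0: ✓ (all of [0,1])
  i=1: ✓ (all of [1,2])
  i=2: ✓ (all of [2,3])
  i=3: ✓ (all of [3,4])
  i=4: ✓ (all of [4,5])
  i=5: ✗ (fails at j=6)
  i=6: ✗ (fails at j=6)
  i=7: ✓ (all of [7,8])
  i=8: ✓ (all of [8,9])
  i=9: ✗ (fails at j=10)
Positions where it holds: {0, 1, 2, 3, 4, 7, 8} → 7.

7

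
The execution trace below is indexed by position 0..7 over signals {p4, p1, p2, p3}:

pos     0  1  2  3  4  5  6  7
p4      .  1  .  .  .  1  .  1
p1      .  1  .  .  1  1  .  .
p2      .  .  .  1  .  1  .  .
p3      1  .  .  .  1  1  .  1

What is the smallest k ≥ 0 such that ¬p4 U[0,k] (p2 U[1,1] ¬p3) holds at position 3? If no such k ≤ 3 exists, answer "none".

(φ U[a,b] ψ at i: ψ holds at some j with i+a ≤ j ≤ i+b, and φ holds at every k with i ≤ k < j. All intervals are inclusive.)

2

Need earliest j ≥ 3 with (p2 U[1,1] ¬p3), and ¬p4 at every k in [3,j-1].
  j=3: rhs fails.
  j=4: rhs fails.
  j=5: rhs holds; lhs holds on [3,4]. k = 2.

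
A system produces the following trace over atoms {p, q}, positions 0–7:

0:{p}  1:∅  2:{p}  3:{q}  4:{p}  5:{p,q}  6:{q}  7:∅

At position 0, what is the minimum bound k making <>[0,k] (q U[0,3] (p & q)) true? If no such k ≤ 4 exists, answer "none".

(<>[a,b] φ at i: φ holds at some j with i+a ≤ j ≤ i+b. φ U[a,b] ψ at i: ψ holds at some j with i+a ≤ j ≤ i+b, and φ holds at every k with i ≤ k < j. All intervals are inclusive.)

none

Scan j = 0,1,… for (q U[0,3] (p & q)):
  j=0: fails
  j=1: fails
  j=2: fails
  j=3: fails
  j=4: fails
No j in [0,4] satisfies it → none.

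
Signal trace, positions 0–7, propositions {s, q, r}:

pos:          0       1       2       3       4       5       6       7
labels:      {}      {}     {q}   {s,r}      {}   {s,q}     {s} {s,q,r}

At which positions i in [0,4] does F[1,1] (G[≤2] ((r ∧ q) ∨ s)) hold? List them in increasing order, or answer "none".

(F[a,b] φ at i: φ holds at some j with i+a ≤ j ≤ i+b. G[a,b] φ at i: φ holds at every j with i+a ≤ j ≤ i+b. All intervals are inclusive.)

4

Evaluate at each i in [0,4]:
  i=0: ✗ (none in [1,1])
  i=1: ✗ (none in [2,2])
  i=2: ✗ (none in [3,3])
  i=3: ✗ (none in [4,4])
  i=4: ✓ (witness j=5)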